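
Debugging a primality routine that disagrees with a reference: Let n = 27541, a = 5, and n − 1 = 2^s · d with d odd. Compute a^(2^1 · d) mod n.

n − 1 = 27540 = 2^2 · 6885, so s = 2 and d = 6885.
x_0 = 5^6885 mod 27541 = 1.
x_1 = 1^2 mod 27541 = 1.

1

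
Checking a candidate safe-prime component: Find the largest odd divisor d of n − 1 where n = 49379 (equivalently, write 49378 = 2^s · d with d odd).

24689

Halving: 49378 → 24689; 24689 is odd.
So 49378 = 2^1 · 24689.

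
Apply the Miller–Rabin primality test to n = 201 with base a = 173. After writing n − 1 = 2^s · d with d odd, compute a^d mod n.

n − 1 = 200 = 2^3 · 25, so s = 3 and d = 25.
173^25 mod 201 = 17.

17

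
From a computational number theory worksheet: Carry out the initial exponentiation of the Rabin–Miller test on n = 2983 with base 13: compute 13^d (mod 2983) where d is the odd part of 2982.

n − 1 = 2982 = 2^1 · 1491, so s = 1 and d = 1491.
13^1491 mod 2983 = 2668.

2668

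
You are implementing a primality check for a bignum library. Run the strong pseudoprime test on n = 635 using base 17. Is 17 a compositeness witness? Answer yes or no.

yes

n − 1 = 634 = 2^1 · 317, so s = 1 and d = 317.
x_0 = 17^317 mod 635 = 162.
x_0 ∉ {1, 634} and s = 1, so 17 is a Miller–Rabin witness and 635 is composite.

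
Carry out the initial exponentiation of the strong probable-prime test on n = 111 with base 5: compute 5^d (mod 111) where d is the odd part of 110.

32

n − 1 = 110 = 2^1 · 55, so s = 1 and d = 55.
5^55 mod 111 = 32.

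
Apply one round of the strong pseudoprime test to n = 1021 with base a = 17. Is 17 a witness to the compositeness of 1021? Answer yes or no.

n − 1 = 1020 = 2^2 · 255, so s = 2 and d = 255.
Repeated squaring mod 1021: 17^1 ≡ 17, 17^2 ≡ 289, 17^4 ≡ 820, 17^8 ≡ 582, 17^16 ≡ 773, 17^32 ≡ 244, 17^64 ≡ 318, 17^128 ≡ 45.
255 = 128 + 64 + 32 + 16 + 8 + 4 + 2 + 1, so 17^255 ≡ 45·318·244·773·582·820·289·17 ≡ 1020 (mod 1021).
x_0 = 17^255 mod 1021 = 1020.
x_0 = 1020 ≡ −1, so 17 is not a witness.

no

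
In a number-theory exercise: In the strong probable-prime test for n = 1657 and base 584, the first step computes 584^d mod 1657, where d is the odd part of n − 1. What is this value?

1553

n − 1 = 1656 = 2^3 · 207, so s = 3 and d = 207.
584^207 mod 1657 = 1553.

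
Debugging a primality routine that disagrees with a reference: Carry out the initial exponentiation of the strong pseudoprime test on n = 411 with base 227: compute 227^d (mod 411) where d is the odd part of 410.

n − 1 = 410 = 2^1 · 205, so s = 1 and d = 205.
Repeated squaring mod 411: 227^1 ≡ 227, 227^2 ≡ 154, 227^4 ≡ 289, 227^8 ≡ 88, 227^16 ≡ 346, 227^32 ≡ 115, 227^64 ≡ 73, 227^128 ≡ 397.
205 = 128 + 64 + 8 + 4 + 1, so 227^205 ≡ 397·73·88·289·227 ≡ 47 (mod 411).

47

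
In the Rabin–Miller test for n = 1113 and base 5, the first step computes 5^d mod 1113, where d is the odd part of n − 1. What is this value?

n − 1 = 1112 = 2^3 · 139, so s = 3 and d = 139.
Repeated squaring mod 1113: 5^1 ≡ 5, 5^2 ≡ 25, 5^4 ≡ 625, 5^8 ≡ 1075, 5^16 ≡ 331, 5^32 ≡ 487, 5^64 ≡ 100, 5^128 ≡ 1096.
139 = 128 + 8 + 2 + 1, so 5^139 ≡ 1096·1075·25·5 ≡ 614 (mod 1113).

614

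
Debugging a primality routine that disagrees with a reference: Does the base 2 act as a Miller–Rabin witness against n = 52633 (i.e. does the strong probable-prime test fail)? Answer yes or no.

n − 1 = 52632 = 2^3 · 6579, so s = 3 and d = 6579.
By repeated squaring, 2^6579 ≡ 1 (mod 52633).
x_0 = 2^6579 mod 52633 = 1.
x_0 = 1, so 2 is not a witness.

no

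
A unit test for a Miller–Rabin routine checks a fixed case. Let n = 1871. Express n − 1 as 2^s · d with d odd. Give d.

935

Halving: 1870 → 935; 935 is odd.
So 1870 = 2^1 · 935.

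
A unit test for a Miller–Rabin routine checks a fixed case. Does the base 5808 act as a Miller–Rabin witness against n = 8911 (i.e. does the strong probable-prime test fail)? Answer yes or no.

no

n − 1 = 8910 = 2^1 · 4455, so s = 1 and d = 4455.
x_0 = 5808^4455 mod 8911 = 8910.
x_0 = 8910 ≡ −1, so 5808 is not a witness.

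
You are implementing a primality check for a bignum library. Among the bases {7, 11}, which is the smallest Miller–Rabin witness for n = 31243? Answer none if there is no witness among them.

7

n − 1 = 31242 = 2^1 · 15621, so s = 1 and d = 15621.
Base 7: x_0 = 7^15621 mod 31243 = 6221. x_0 ∉ {1, 31242} and s = 1, so 7 is a Miller–Rabin witness and 31243 is composite.
Base 11: x_0 = 11^15621 mod 31243 = 5384. x_0 ∉ {1, 31242} and s = 1, so 11 is a Miller–Rabin witness and 31243 is composite.
The smallest witness among the given bases is 7.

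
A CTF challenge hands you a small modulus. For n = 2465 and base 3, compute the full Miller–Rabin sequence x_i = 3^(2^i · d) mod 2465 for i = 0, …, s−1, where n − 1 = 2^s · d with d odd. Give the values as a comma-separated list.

n − 1 = 2464 = 2^5 · 77, so s = 5 and d = 77.
x_0 = 3^77 mod 2465 = 2018.
x_1 = 2018^2 mod 2465 = 144.
x_2 = 144^2 mod 2465 = 1016.
x_3 = 1016^2 mod 2465 = 1886.
x_4 = 1886^2 mod 2465 = 1.

2018, 144, 1016, 1886, 1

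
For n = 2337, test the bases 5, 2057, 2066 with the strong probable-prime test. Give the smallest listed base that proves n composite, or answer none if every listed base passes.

n − 1 = 2336 = 2^5 · 73, so s = 5 and d = 73.
Base 5: x_0 = 5^73 mod 2337 = 2171. x_0 is neither 1 nor 2336, so continue squaring. x_1 = 2171^2 mod 2337 = 1849. x_2 = 1849^2 mod 2337 = 2107. x_3 = 2107^2 mod 2337 = 1486. x_4 = 1486^2 mod 2337 = 2068. Reached i = s−1 = 4 without hitting −1: 5 is a Miller–Rabin witness and 2337 is composite.
Base 2057: x_0 = 2057^73 mod 2337 = 1259. x_0 is neither 1 nor 2336, so continue squaring. x_1 = 1259^2 mod 2337 = 595. x_2 = 595^2 mod 2337 = 1138. x_3 = 1138^2 mod 2337 = 346. x_4 = 346^2 mod 2337 = 529. Reached i = s−1 = 4 without hitting −1: 2057 is a Miller–Rabin witness and 2337 is composite.
Base 2066: x_0 = 2066^73 mod 2337 = 242. x_0 is neither 1 nor 2336, so continue squaring. x_1 = 242^2 mod 2337 = 139. x_2 = 139^2 mod 2337 = 625. x_3 = 625^2 mod 2337 = 346. x_4 = 346^2 mod 2337 = 529. Reached i = s−1 = 4 without hitting −1: 2066 is a Miller–Rabin witness and 2337 is composite.
The smallest witness among the given bases is 5.

5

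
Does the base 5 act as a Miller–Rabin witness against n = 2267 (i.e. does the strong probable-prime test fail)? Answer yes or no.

no

n − 1 = 2266 = 2^1 · 1133, so s = 1 and d = 1133.
x_0 = 5^1133 mod 2267 = 2266.
x_0 = 2266 ≡ −1, so 5 is not a witness.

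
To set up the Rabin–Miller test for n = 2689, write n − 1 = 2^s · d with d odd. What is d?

Halving: 2688 → 1344 → 672 → 336 → 168 → 84 → 42 → 21; 21 is odd.
So 2688 = 2^7 · 21.

21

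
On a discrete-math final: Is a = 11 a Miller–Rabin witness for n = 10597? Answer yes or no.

n − 1 = 10596 = 2^2 · 2649, so s = 2 and d = 2649.
x_0 = 11^2649 mod 10597 = 10596.
x_0 = 10596 ≡ −1, so 11 is not a witness.

no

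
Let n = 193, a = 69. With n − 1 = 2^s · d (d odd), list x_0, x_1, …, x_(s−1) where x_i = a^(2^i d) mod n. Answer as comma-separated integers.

n − 1 = 192 = 2^6 · 3, so s = 6 and d = 3.
x_0 = 69^3 mod 193 = 23.
x_1 = 23^2 mod 193 = 143.
x_2 = 143^2 mod 193 = 184.
x_3 = 184^2 mod 193 = 81.
x_4 = 81^2 mod 193 = 192.
x_5 = 192^2 mod 193 = 1.

23, 143, 184, 81, 192, 1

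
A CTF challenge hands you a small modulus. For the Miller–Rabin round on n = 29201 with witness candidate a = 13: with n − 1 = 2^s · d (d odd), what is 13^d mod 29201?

18222

n − 1 = 29200 = 2^4 · 1825, so s = 4 and d = 1825.
By repeated squaring, 13^1825 ≡ 18222 (mod 29201).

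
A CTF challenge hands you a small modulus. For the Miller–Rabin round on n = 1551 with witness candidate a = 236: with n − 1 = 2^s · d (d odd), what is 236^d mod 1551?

518

n − 1 = 1550 = 2^1 · 775, so s = 1 and d = 775.
236^775 mod 1551 = 518.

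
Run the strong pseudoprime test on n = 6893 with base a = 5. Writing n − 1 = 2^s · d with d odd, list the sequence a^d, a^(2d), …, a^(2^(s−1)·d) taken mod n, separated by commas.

3028, 1094

n − 1 = 6892 = 2^2 · 1723, so s = 2 and d = 1723.
x_0 = 5^1723 mod 6893 = 3028.
x_1 = 3028^2 mod 6893 = 1094.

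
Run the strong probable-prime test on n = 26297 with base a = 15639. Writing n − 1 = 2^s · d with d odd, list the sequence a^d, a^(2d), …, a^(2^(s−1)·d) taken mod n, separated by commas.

25062, 26296, 1

n − 1 = 26296 = 2^3 · 3287, so s = 3 and d = 3287.
x_0 = 15639^3287 mod 26297 = 25062.
x_1 = 25062^2 mod 26297 = 26296.
x_2 = 26296^2 mod 26297 = 1.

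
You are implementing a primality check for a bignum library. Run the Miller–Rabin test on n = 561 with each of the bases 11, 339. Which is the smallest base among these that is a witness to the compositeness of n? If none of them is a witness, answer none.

n − 1 = 560 = 2^4 · 35, so s = 4 and d = 35.
Base 11: x_0 = 11^35 mod 561 = 209. x_0 is neither 1 nor 560, so continue squaring. x_1 = 209^2 mod 561 = 484. x_2 = 484^2 mod 561 = 319. x_3 = 319^2 mod 561 = 220. Reached i = s−1 = 3 without hitting −1: 11 is a Miller–Rabin witness and 561 is composite.
Base 339: x_0 = 339^35 mod 561 = 441. x_0 is neither 1 nor 560, so continue squaring. x_1 = 441^2 mod 561 = 375. x_2 = 375^2 mod 561 = 375. x_3 = 375^2 mod 561 = 375. Reached i = s−1 = 3 without hitting −1: 339 is a Miller–Rabin witness and 561 is composite.
The smallest witness among the given bases is 11.

11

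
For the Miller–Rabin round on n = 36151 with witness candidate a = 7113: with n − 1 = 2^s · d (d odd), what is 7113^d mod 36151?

n − 1 = 36150 = 2^1 · 18075, so s = 1 and d = 18075.
By repeated squaring, 7113^18075 ≡ 1 (mod 36151).

1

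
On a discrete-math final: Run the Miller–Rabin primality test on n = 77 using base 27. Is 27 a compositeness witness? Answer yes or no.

yes

n − 1 = 76 = 2^2 · 19, so s = 2 and d = 19.
x_0 = 27^19 mod 77 = 20.
x_0 is neither 1 nor 76, so continue squaring.
x_1 = 20^2 mod 77 = 15.
Reached i = s−1 = 1 without hitting −1: 27 is a Miller–Rabin witness and 77 is composite.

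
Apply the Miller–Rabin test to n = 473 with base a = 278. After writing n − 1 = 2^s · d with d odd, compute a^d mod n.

n − 1 = 472 = 2^3 · 59, so s = 3 and d = 59.
Repeated squaring mod 473: 278^1 ≡ 278, 278^2 ≡ 185, 278^4 ≡ 169, 278^8 ≡ 181, 278^16 ≡ 124, 278^32 ≡ 240.
59 = 32 + 16 + 8 + 2 + 1, so 278^59 ≡ 240·124·181·185·278 ≡ 158 (mod 473).

158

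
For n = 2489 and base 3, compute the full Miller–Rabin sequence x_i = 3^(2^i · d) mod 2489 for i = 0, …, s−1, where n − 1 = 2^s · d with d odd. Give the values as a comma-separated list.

1820, 2030, 1605

n − 1 = 2488 = 2^3 · 311, so s = 3 and d = 311.
x_0 = 3^311 mod 2489 = 1820.
x_1 = 1820^2 mod 2489 = 2030.
x_2 = 2030^2 mod 2489 = 1605.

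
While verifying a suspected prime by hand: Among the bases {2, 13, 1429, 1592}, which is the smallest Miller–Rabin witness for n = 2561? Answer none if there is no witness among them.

2

n − 1 = 2560 = 2^9 · 5, so s = 9 and d = 5.
Base 2: x_0 = 2^5 mod 2561 = 32. x_0 is neither 1 nor 2560, so continue squaring. x_1 = 32^2 mod 2561 = 1024. x_2 = 1024^2 mod 2561 = 1127. x_3 = 1127^2 mod 2561 = 2434. x_4 = 2434^2 mod 2561 = 763. x_5 = 763^2 mod 2561 = 822. x_6 = 822^2 mod 2561 = 2141. x_7 = 2141^2 mod 2561 = 2252. x_8 = 2252^2 mod 2561 = 724. Reached i = s−1 = 8 without hitting −1: 2 is a Miller–Rabin witness and 2561 is composite.
Base 13: x_0 = 13^5 mod 2561 = 2509. x_0 is neither 1 nor 2560, so continue squaring. x_1 = 2509^2 mod 2561 = 143. x_2 = 143^2 mod 2561 = 2522. x_3 = 2522^2 mod 2561 = 1521. x_4 = 1521^2 mod 2561 = 858. x_5 = 858^2 mod 2561 = 1157. x_6 = 1157^2 mod 2561 = 1807. x_7 = 1807^2 mod 2561 = 2535. x_8 = 2535^2 mod 2561 = 676. Reached i = s−1 = 8 without hitting −1: 13 is a Miller–Rabin witness and 2561 is composite.
Base 1429: x_0 = 1429^5 mod 2561 = 870. x_0 is neither 1 nor 2560, so continue squaring. x_1 = 870^2 mod 2561 = 1405. x_2 = 1405^2 mod 2561 = 2055. x_3 = 2055^2 mod 2561 = 2497. x_4 = 2497^2 mod 2561 = 1535. x_5 = 1535^2 mod 2561 = 105. x_6 = 105^2 mod 2561 = 781. x_7 = 781^2 mod 2561 = 443. x_8 = 443^2 mod 2561 = 1613. Reached i = s−1 = 8 without hitting −1: 1429 is a Miller–Rabin witness and 2561 is composite.
Base 1592: x_0 = 1592^5 mod 2561 = 1718. x_0 is neither 1 nor 2560, so continue squaring. x_1 = 1718^2 mod 2561 = 1252. x_2 = 1252^2 mod 2561 = 172. x_3 = 172^2 mod 2561 = 1413. x_4 = 1413^2 mod 2561 = 1550. x_5 = 1550^2 mod 2561 = 282. x_6 = 282^2 mod 2561 = 133. x_7 = 133^2 mod 2561 = 2323. x_8 = 2323^2 mod 2561 = 302. Reached i = s−1 = 8 without hitting −1: 1592 is a Miller–Rabin witness and 2561 is composite.
The smallest witness among the given bases is 2.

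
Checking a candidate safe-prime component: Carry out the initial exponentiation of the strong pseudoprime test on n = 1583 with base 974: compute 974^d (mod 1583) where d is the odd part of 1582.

1582

n − 1 = 1582 = 2^1 · 791, so s = 1 and d = 791.
974^791 mod 1583 = 1582.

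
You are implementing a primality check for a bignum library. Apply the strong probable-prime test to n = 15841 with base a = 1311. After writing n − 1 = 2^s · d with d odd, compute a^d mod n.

3039

n − 1 = 15840 = 2^5 · 495, so s = 5 and d = 495.
1311^495 mod 15841 = 3039.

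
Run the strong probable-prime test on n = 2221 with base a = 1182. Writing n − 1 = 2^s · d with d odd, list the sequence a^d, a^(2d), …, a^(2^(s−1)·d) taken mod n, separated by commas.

n − 1 = 2220 = 2^2 · 555, so s = 2 and d = 555.
x_0 = 1182^555 mod 2221 = 790.
x_1 = 790^2 mod 2221 = 2220.

790, 2220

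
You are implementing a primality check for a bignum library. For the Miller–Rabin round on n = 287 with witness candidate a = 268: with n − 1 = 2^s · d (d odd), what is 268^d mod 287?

53

n − 1 = 286 = 2^1 · 143, so s = 1 and d = 143.
268^143 mod 287 = 53.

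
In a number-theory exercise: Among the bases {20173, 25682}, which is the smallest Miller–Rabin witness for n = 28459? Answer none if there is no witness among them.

n − 1 = 28458 = 2^1 · 14229, so s = 1 and d = 14229.
Base 20173: x_0 = 20173^14229 mod 28459 = 11850. x_0 ∉ {1, 28458} and s = 1, so 20173 is a Miller–Rabin witness and 28459 is composite.
Base 25682: x_0 = 25682^14229 mod 28459 = 5522. x_0 ∉ {1, 28458} and s = 1, so 25682 is a Miller–Rabin witness and 28459 is composite.
The smallest witness among the given bases is 20173.

20173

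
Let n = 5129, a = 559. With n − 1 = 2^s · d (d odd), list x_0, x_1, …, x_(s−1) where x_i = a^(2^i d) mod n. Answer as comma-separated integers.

1631, 3339, 3604

n − 1 = 5128 = 2^3 · 641, so s = 3 and d = 641.
x_0 = 559^641 mod 5129 = 1631.
x_1 = 1631^2 mod 5129 = 3339.
x_2 = 3339^2 mod 5129 = 3604.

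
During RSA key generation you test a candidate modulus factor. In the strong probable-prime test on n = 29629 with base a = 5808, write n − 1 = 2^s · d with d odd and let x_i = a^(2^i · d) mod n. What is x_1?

n − 1 = 29628 = 2^2 · 7407, so s = 2 and d = 7407.
x_0 = 5808^7407 mod 29629 = 29628.
x_1 = 29628^2 mod 29629 = 1.

1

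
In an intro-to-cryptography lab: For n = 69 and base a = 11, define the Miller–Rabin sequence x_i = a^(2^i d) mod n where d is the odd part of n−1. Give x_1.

n − 1 = 68 = 2^2 · 17, so s = 2 and d = 17.
Repeated squaring mod 69: 11^1 ≡ 11, 11^2 ≡ 52, 11^4 ≡ 13, 11^8 ≡ 31, 11^16 ≡ 64.
17 = 16 + 1, so 11^17 ≡ 64·11 ≡ 14 (mod 69).
x_0 = 14.
x_1 = 14^2 mod 69 = 58.

58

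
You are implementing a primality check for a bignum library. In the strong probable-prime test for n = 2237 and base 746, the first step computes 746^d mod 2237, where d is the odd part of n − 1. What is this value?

n − 1 = 2236 = 2^2 · 559, so s = 2 and d = 559.
Repeated squaring mod 2237: 746^1 ≡ 746, 746^2 ≡ 1740, 746^4 ≡ 939, 746^8 ≡ 343, 746^16 ≡ 1325, 746^32 ≡ 1817, 746^64 ≡ 1914, 746^128 ≡ 1427, 746^256 ≡ 659, 746^512 ≡ 303.
559 = 512 + 32 + 8 + 4 + 2 + 1, so 746^559 ≡ 303·1817·343·939·1740·746 ≡ 1021 (mod 2237).

1021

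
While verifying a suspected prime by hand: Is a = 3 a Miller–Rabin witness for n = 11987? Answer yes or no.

n − 1 = 11986 = 2^1 · 5993, so s = 1 and d = 5993.
x_0 = 3^5993 mod 11987 = 1.
x_0 = 1, so 3 is not a witness.

no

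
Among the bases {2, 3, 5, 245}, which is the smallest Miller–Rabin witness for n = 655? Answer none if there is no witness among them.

n − 1 = 654 = 2^1 · 327, so s = 1 and d = 327.
Base 2: x_0 = 2^327 mod 655 = 258. x_0 ∉ {1, 654} and s = 1, so 2 is a Miller–Rabin witness and 655 is composite.
Base 3: x_0 = 3^327 mod 655 = 402. x_0 ∉ {1, 654} and s = 1, so 3 is a Miller–Rabin witness and 655 is composite.
Base 5: x_0 = 5^327 mod 655 = 25. x_0 ∉ {1, 654} and s = 1, so 5 is a Miller–Rabin witness and 655 is composite.
Base 245: x_0 = 245^327 mod 655 = 420. x_0 ∉ {1, 654} and s = 1, so 245 is a Miller–Rabin witness and 655 is composite.
The smallest witness among the given bases is 2.

2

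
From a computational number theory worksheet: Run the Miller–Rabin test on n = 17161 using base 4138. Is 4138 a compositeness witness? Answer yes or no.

n − 1 = 17160 = 2^3 · 2145, so s = 3 and d = 2145.
x_0 = 4138^2145 mod 17161 = 1.
x_0 = 1, so 4138 is not a witness.

no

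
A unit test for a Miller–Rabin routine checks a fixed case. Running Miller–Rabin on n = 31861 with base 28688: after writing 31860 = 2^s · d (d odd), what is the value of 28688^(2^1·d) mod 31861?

29899

n − 1 = 31860 = 2^2 · 7965, so s = 2 and d = 7965.
Repeated squaring mod 31861: 28688^1 ≡ 28688, 28688^2 ≡ 31714, 28688^4 ≡ 21609, 28688^8 ≡ 25926, 28688^16 ≡ 17820, 28688^32 ≡ 25674, 28688^64 ≡ 13908, 28688^128 ≡ 4333, 28688^256 ≡ 8760, 28688^512 ≡ 16312, 28688^1024 ≡ 10133, 28688^2048 ≡ 21547, 28688^4096 ≡ 26578.
7965 = 4096 + 2048 + 1024 + 512 + 256 + 16 + 8 + 4 + 1, so 28688^7965 ≡ 26578·21547·10133·16312·8760·17820·25926·21609·28688 ≡ 1811 (mod 31861).
x_0 = 1811.
x_1 = 1811^2 mod 31861 = 29899.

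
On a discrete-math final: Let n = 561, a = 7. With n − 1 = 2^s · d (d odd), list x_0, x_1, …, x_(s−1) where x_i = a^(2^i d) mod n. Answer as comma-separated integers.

241, 298, 166, 67

n − 1 = 560 = 2^4 · 35, so s = 4 and d = 35.
x_0 = 7^35 mod 561 = 241.
x_1 = 241^2 mod 561 = 298.
x_2 = 298^2 mod 561 = 166.
x_3 = 166^2 mod 561 = 67.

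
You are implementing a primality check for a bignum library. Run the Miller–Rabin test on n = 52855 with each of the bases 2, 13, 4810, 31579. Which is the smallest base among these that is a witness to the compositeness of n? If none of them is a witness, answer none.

2

n − 1 = 52854 = 2^1 · 26427, so s = 1 and d = 26427.
Base 2: x_0 = 2^26427 mod 52855 = 39343. x_0 ∉ {1, 52854} and s = 1, so 2 is a Miller–Rabin witness and 52855 is composite.
Base 13: x_0 = 13^26427 mod 52855 = 7432. x_0 ∉ {1, 52854} and s = 1, so 13 is a Miller–Rabin witness and 52855 is composite.
Base 4810: x_0 = 4810^26427 mod 52855 = 33295. x_0 ∉ {1, 52854} and s = 1, so 4810 is a Miller–Rabin witness and 52855 is composite.
Base 31579: x_0 = 31579^26427 mod 52855 = 44884. x_0 ∉ {1, 52854} and s = 1, so 31579 is a Miller–Rabin witness and 52855 is composite.
The smallest witness among the given bases is 2.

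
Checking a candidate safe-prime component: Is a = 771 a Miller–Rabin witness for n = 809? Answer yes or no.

no

n − 1 = 808 = 2^3 · 101, so s = 3 and d = 101.
x_0 = 771^101 mod 809 = 491.
x_0 is neither 1 nor 808, so continue squaring.
x_1 = 491^2 mod 809 = 808.
x_1 ≡ −1, so 771 is not a witness.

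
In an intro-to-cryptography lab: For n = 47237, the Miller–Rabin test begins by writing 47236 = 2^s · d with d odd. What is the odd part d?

11809

Halving: 47236 → 23618 → 11809; 11809 is odd.
So 47236 = 2^2 · 11809.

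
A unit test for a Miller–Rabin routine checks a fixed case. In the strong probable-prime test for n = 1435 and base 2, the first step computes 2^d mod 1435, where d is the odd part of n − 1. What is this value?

n − 1 = 1434 = 2^1 · 717, so s = 1 and d = 717.
Repeated squaring mod 1435: 2^1 ≡ 2, 2^2 ≡ 4, 2^4 ≡ 16, 2^8 ≡ 256, 2^16 ≡ 961, 2^32 ≡ 816, 2^64 ≡ 16, 2^128 ≡ 256, 2^256 ≡ 961, 2^512 ≡ 816.
717 = 512 + 128 + 64 + 8 + 4 + 1, so 2^717 ≡ 816·256·16·256·16·2 ≡ 897 (mod 1435).

897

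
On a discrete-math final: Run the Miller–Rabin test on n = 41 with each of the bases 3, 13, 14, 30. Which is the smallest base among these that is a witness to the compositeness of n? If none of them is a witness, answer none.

none

n − 1 = 40 = 2^3 · 5, so s = 3 and d = 5.
Base 3: x_0 = 3^5 mod 41 = 38. x_0 is neither 1 nor 40, so continue squaring. x_1 = 38^2 mod 41 = 9. x_2 = 9^2 mod 41 = 40. x_2 ≡ −1, so 3 is not a witness.
Base 13: x_0 = 13^5 mod 41 = 38. x_0 is neither 1 nor 40, so continue squaring. x_1 = 38^2 mod 41 = 9. x_2 = 9^2 mod 41 = 40. x_2 ≡ −1, so 13 is not a witness.
Base 14: x_0 = 14^5 mod 41 = 27. x_0 is neither 1 nor 40, so continue squaring. x_1 = 27^2 mod 41 = 32. x_2 = 32^2 mod 41 = 40. x_2 ≡ −1, so 14 is not a witness.
Base 30: x_0 = 30^5 mod 41 = 38. x_0 is neither 1 nor 40, so continue squaring. x_1 = 38^2 mod 41 = 9. x_2 = 9^2 mod 41 = 40. x_2 ≡ −1, so 30 is not a witness.
No listed base is a witness for 41.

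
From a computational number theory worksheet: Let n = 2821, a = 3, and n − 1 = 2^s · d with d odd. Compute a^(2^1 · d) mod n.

1

n − 1 = 2820 = 2^2 · 705, so s = 2 and d = 705.
Repeated squaring mod 2821: 3^1 ≡ 3, 3^2 ≡ 9, 3^4 ≡ 81, 3^8 ≡ 919, 3^16 ≡ 1082, 3^32 ≡ 9, 3^64 ≡ 81, 3^128 ≡ 919, 3^256 ≡ 1082, 3^512 ≡ 9.
705 = 512 + 128 + 64 + 1, so 3^705 ≡ 9·919·81·3 ≡ 1301 (mod 2821).
x_0 = 1301.
x_1 = 1301^2 mod 2821 = 1.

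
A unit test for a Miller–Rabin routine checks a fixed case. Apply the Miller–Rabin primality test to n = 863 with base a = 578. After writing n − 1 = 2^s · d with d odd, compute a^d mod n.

n − 1 = 862 = 2^1 · 431, so s = 1 and d = 431.
Repeated squaring mod 863: 578^1 ≡ 578, 578^2 ≡ 103, 578^4 ≡ 253, 578^8 ≡ 147, 578^16 ≡ 34, 578^32 ≡ 293, 578^64 ≡ 412, 578^128 ≡ 596, 578^256 ≡ 523.
431 = 256 + 128 + 32 + 8 + 4 + 2 + 1, so 578^431 ≡ 523·596·293·147·253·103·578 ≡ 1 (mod 863).

1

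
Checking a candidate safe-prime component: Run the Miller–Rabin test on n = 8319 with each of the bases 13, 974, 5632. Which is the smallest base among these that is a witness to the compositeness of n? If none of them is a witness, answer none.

13

n − 1 = 8318 = 2^1 · 4159, so s = 1 and d = 4159.
Base 13: x_0 = 13^4159 mod 8319 = 1291. x_0 ∉ {1, 8318} and s = 1, so 13 is a Miller–Rabin witness and 8319 is composite.
Base 974: x_0 = 974^4159 mod 8319 = 6464. x_0 ∉ {1, 8318} and s = 1, so 974 is a Miller–Rabin witness and 8319 is composite.
Base 5632: x_0 = 5632^4159 mod 8319 = 6553. x_0 ∉ {1, 8318} and s = 1, so 5632 is a Miller–Rabin witness and 8319 is composite.
The smallest witness among the given bases is 13.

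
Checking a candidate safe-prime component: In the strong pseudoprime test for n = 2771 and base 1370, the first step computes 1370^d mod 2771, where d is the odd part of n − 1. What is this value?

n − 1 = 2770 = 2^1 · 1385, so s = 1 and d = 1385.
1370^1385 mod 2771 = 2574.

2574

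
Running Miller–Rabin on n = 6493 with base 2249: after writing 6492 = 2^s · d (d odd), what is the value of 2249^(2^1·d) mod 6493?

n − 1 = 6492 = 2^2 · 1623, so s = 2 and d = 1623.
Repeated squaring mod 6493: 2249^1 ≡ 2249, 2249^2 ≡ 6447, 2249^4 ≡ 2116, 2249^8 ≡ 3779, 2249^16 ≡ 2734, 2249^32 ≡ 1313, 2249^64 ≡ 3324, 2249^128 ≡ 4383, 2249^256 ≡ 4395, 2249^512 ≡ 5843, 2249^1024 ≡ 455.
1623 = 1024 + 512 + 64 + 16 + 4 + 2 + 1, so 2249^1623 ≡ 455·5843·3324·2734·2116·6447·2249 ≡ 4058 (mod 6493).
x_0 = 4058.
x_1 = 4058^2 mod 6493 = 1116.

1116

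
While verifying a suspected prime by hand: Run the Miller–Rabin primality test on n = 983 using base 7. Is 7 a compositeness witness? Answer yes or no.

no

n − 1 = 982 = 2^1 · 491, so s = 1 and d = 491.
x_0 = 7^491 mod 983 = 1.
x_0 = 1, so 7 is not a witness.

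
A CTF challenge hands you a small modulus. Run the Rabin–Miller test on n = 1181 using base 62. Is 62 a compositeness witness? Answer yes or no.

n − 1 = 1180 = 2^2 · 295, so s = 2 and d = 295.
Repeated squaring mod 1181: 62^1 ≡ 62, 62^2 ≡ 301, 62^4 ≡ 845, 62^8 ≡ 701, 62^16 ≡ 105, 62^32 ≡ 396, 62^64 ≡ 924, 62^128 ≡ 1094, 62^256 ≡ 483.
295 = 256 + 32 + 4 + 2 + 1, so 62^295 ≡ 483·396·845·301·62 ≡ 1180 (mod 1181).
x_0 = 62^295 mod 1181 = 1180.
x_0 = 1180 ≡ −1, so 62 is not a witness.

no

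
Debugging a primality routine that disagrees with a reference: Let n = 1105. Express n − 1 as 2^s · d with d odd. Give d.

Halving: 1104 → 552 → 276 → 138 → 69; 69 is odd.
So 1104 = 2^4 · 69.

69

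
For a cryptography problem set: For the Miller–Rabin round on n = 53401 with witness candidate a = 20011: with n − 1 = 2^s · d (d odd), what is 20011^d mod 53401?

n − 1 = 53400 = 2^3 · 6675, so s = 3 and d = 6675.
20011^6675 mod 53401 = 3013.

3013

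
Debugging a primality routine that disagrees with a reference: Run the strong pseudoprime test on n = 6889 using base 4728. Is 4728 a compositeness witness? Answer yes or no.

n − 1 = 6888 = 2^3 · 861, so s = 3 and d = 861.
x_0 = 4728^861 mod 6889 = 6888.
x_0 = 6888 ≡ −1, so 4728 is not a witness.

no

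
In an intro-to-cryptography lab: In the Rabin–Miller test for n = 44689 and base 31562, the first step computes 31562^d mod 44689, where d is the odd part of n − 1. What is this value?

27765

n − 1 = 44688 = 2^4 · 2793, so s = 4 and d = 2793.
Repeated squaring mod 44689: 31562^1 ≡ 31562, 31562^2 ≡ 42034, 31562^4 ≡ 32852, 31562^8 ≡ 14554, 31562^16 ≡ 37745, 31562^32 ≡ 44394, 31562^64 ≡ 42336, 31562^128 ≡ 39862, 31562^256 ≡ 16960, 31562^512 ≡ 23196, 31562^1024 ≡ 43545, 31562^2048 ≡ 12755.
2793 = 2048 + 512 + 128 + 64 + 32 + 8 + 1, so 31562^2793 ≡ 12755·23196·39862·42336·44394·14554·31562 ≡ 27765 (mod 44689).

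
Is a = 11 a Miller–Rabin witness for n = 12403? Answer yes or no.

n − 1 = 12402 = 2^1 · 6201, so s = 1 and d = 6201.
x_0 = 11^6201 mod 12403 = 1.
x_0 = 1, so 11 is not a witness.

no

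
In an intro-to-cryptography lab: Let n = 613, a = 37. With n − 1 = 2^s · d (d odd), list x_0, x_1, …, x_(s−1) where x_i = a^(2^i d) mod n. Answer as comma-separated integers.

n − 1 = 612 = 2^2 · 153, so s = 2 and d = 153.
x_0 = 37^153 mod 613 = 1.
x_1 = 1^2 mod 613 = 1.

1, 1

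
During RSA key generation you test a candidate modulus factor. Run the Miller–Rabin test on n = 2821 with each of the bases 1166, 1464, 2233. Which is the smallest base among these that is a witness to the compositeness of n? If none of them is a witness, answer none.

n − 1 = 2820 = 2^2 · 705, so s = 2 and d = 705.
Base 1166: x_0 = 1166^705 mod 2821 = 1. x_0 = 1, so 1166 is not a witness.
Base 1464: x_0 = 1464^705 mod 2821 = 1737. x_0 is neither 1 nor 2820, so continue squaring. x_1 = 1737^2 mod 2821 = 1520. Reached i = s−1 = 1 without hitting −1: 1464 is a Miller–Rabin witness and 2821 is composite.
Base 2233: x_0 = 2233^705 mod 2821 = 714. x_0 is neither 1 nor 2820, so continue squaring. x_1 = 714^2 mod 2821 = 2016. Reached i = s−1 = 1 without hitting −1: 2233 is a Miller–Rabin witness and 2821 is composite.
The smallest witness among the given bases is 1464.

1464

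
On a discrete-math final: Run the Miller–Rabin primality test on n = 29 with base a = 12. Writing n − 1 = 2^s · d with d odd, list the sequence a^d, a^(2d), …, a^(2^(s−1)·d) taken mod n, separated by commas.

17, 28

n − 1 = 28 = 2^2 · 7, so s = 2 and d = 7.
x_0 = 12^7 mod 29 = 17.
x_1 = 17^2 mod 29 = 28.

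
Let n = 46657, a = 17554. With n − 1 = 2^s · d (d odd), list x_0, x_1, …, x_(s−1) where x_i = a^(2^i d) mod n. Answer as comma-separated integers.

n − 1 = 46656 = 2^6 · 729, so s = 6 and d = 729.
x_0 = 17554^729 mod 46657 = 26974.
x_1 = 26974^2 mod 46657 = 27418.
x_2 = 27418^2 mod 46657 = 9140.
x_3 = 9140^2 mod 46657 = 23570.
x_4 = 23570^2 mod 46657 = 1.
x_5 = 1^2 mod 46657 = 1.

26974, 27418, 9140, 23570, 1, 1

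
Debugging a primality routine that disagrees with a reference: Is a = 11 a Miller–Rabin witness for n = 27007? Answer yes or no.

yes

n − 1 = 27006 = 2^1 · 13503, so s = 1 and d = 13503.
By repeated squaring, 11^13503 ≡ 16141 (mod 27007).
x_0 = 11^13503 mod 27007 = 16141.
x_0 ∉ {1, 27006} and s = 1, so 11 is a Miller–Rabin witness and 27007 is composite.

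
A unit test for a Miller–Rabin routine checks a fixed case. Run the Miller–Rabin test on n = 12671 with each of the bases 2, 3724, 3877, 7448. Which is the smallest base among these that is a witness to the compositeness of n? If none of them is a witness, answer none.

n − 1 = 12670 = 2^1 · 6335, so s = 1 and d = 6335.
Base 2: x_0 = 2^6335 mod 12671 = 1. x_0 = 1, so 2 is not a witness.
Base 3724: x_0 = 3724^6335 mod 12671 = 12670. x_0 = 12670 ≡ −1, so 3724 is not a witness.
Base 3877: x_0 = 3877^6335 mod 12671 = 12670. x_0 = 12670 ≡ −1, so 3877 is not a witness.
Base 7448: x_0 = 7448^6335 mod 12671 = 12670. x_0 = 12670 ≡ −1, so 7448 is not a witness.
No listed base is a witness for 12671.

none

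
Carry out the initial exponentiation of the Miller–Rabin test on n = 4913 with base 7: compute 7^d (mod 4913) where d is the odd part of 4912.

n − 1 = 4912 = 2^4 · 307, so s = 4 and d = 307.
7^307 mod 4913 = 71.

71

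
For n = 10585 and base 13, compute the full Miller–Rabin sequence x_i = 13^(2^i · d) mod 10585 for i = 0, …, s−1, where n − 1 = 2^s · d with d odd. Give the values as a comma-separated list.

6872, 4699, 291

n − 1 = 10584 = 2^3 · 1323, so s = 3 and d = 1323.
x_0 = 13^1323 mod 10585 = 6872.
x_1 = 6872^2 mod 10585 = 4699.
x_2 = 4699^2 mod 10585 = 291.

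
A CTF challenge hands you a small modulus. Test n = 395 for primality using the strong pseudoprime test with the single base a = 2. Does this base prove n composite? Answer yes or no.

yes

n − 1 = 394 = 2^1 · 197, so s = 1 and d = 197.
x_0 = 2^197 mod 395 = 162.
x_0 ∉ {1, 394} and s = 1, so 2 is a Miller–Rabin witness and 395 is composite.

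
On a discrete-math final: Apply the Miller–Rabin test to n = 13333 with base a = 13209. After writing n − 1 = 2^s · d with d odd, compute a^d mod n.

9247

n − 1 = 13332 = 2^2 · 3333, so s = 2 and d = 3333.
13209^3333 mod 13333 = 9247.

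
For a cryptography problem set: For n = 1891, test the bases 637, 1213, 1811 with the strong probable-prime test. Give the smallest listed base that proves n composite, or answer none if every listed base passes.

n − 1 = 1890 = 2^1 · 945, so s = 1 and d = 945.
Base 637: x_0 = 637^945 mod 1891 = 1890. x_0 = 1890 ≡ −1, so 637 is not a witness.
Base 1213: x_0 = 1213^945 mod 1891 = 621. x_0 ∉ {1, 1890} and s = 1, so 1213 is a Miller–Rabin witness and 1891 is composite.
Base 1811: x_0 = 1811^945 mod 1891 = 123. x_0 ∉ {1, 1890} and s = 1, so 1811 is a Miller–Rabin witness and 1891 is composite.
The smallest witness among the given bases is 1213.

1213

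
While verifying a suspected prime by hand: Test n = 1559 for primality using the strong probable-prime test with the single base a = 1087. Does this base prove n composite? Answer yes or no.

no

n − 1 = 1558 = 2^1 · 779, so s = 1 and d = 779.
Repeated squaring mod 1559: 1087^1 ≡ 1087, 1087^2 ≡ 1406, 1087^4 ≡ 24, 1087^8 ≡ 576, 1087^16 ≡ 1268, 1087^32 ≡ 495, 1087^64 ≡ 262, 1087^128 ≡ 48, 1087^256 ≡ 745, 1087^512 ≡ 21.
779 = 512 + 256 + 8 + 2 + 1, so 1087^779 ≡ 21·745·576·1406·1087 ≡ 1 (mod 1559).
x_0 = 1087^779 mod 1559 = 1.
x_0 = 1, so 1087 is not a witness.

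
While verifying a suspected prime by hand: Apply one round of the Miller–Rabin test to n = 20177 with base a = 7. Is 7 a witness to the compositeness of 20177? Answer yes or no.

n − 1 = 20176 = 2^4 · 1261, so s = 4 and d = 1261.
By repeated squaring, 7^1261 ≡ 6431 (mod 20177).
x_0 = 7^1261 mod 20177 = 6431.
x_0 is neither 1 nor 20176, so continue squaring.
x_1 = 6431^2 mod 20177 = 15088.
x_2 = 15088^2 mod 20177 = 10830.
x_3 = 10830^2 mod 20177 = 20176.
x_3 ≡ −1, so 7 is not a witness.

no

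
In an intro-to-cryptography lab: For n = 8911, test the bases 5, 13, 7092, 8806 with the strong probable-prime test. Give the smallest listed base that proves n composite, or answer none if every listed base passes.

5

n − 1 = 8910 = 2^1 · 4455, so s = 1 and d = 4455.
Base 5: x_0 = 5^4455 mod 8911 = 2813. x_0 ∉ {1, 8910} and s = 1, so 5 is a Miller–Rabin witness and 8911 is composite.
Base 13: x_0 = 13^4455 mod 8911 = 8910. x_0 = 8910 ≡ −1, so 13 is not a witness.
Base 7092: x_0 = 7092^4455 mod 8911 = 267. x_0 ∉ {1, 8910} and s = 1, so 7092 is a Miller–Rabin witness and 8911 is composite.
Base 8806: x_0 = 8806^4455 mod 8911 = 1274. x_0 ∉ {1, 8910} and s = 1, so 8806 is a Miller–Rabin witness and 8911 is composite.
The smallest witness among the given bases is 5.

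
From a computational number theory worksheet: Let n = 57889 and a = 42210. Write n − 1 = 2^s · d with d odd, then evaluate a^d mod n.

220

n − 1 = 57888 = 2^5 · 1809, so s = 5 and d = 1809.
By repeated squaring, 42210^1809 ≡ 220 (mod 57889).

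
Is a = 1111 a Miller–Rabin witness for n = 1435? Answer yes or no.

yes

n − 1 = 1434 = 2^1 · 717, so s = 1 and d = 717.
x_0 = 1111^717 mod 1435 = 1091.
x_0 ∉ {1, 1434} and s = 1, so 1111 is a Miller–Rabin witness and 1435 is composite.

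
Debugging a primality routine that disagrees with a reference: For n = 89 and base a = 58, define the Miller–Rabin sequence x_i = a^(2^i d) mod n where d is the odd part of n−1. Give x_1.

55

n − 1 = 88 = 2^3 · 11, so s = 3 and d = 11.
Repeated squaring mod 89: 58^1 ≡ 58, 58^2 ≡ 71, 58^4 ≡ 57, 58^8 ≡ 45.
11 = 8 + 2 + 1, so 58^11 ≡ 45·71·58 ≡ 12 (mod 89).
x_0 = 12.
x_1 = 12^2 mod 89 = 55.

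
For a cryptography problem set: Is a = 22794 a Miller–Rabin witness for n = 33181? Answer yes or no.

n − 1 = 33180 = 2^2 · 8295, so s = 2 and d = 8295.
x_0 = 22794^8295 mod 33181 = 26985.
x_0 is neither 1 nor 33180, so continue squaring.
x_1 = 26985^2 mod 33181 = 33180.
x_1 ≡ −1, so 22794 is not a witness.

no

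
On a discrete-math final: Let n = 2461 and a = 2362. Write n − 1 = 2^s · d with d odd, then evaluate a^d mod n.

542

n − 1 = 2460 = 2^2 · 615, so s = 2 and d = 615.
2362^615 mod 2461 = 542.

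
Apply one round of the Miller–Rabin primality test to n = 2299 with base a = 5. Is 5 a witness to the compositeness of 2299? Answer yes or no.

yes

n − 1 = 2298 = 2^1 · 1149, so s = 1 and d = 1149.
Repeated squaring mod 2299: 5^1 ≡ 5, 5^2 ≡ 25, 5^4 ≡ 625, 5^8 ≡ 2094, 5^16 ≡ 643, 5^32 ≡ 1928, 5^64 ≡ 2000, 5^128 ≡ 2039, 5^256 ≡ 929, 5^512 ≡ 916, 5^1024 ≡ 2220.
1149 = 1024 + 64 + 32 + 16 + 8 + 4 + 1, so 5^1149 ≡ 2220·2000·1928·643·2094·625·5 ≡ 900 (mod 2299).
x_0 = 5^1149 mod 2299 = 900.
x_0 ∉ {1, 2298} and s = 1, so 5 is a Miller–Rabin witness and 2299 is composite.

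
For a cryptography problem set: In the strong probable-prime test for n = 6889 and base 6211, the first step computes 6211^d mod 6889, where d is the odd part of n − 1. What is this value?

n − 1 = 6888 = 2^3 · 861, so s = 3 and d = 861.
6211^861 mod 6889 = 914.

914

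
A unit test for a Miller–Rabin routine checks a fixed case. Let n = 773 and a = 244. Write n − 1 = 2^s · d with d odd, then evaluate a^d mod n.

n − 1 = 772 = 2^2 · 193, so s = 2 and d = 193.
By repeated squaring, 244^193 ≡ 1 (mod 773).

1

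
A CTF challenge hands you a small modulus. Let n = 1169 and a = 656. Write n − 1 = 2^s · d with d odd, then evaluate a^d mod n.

292

n − 1 = 1168 = 2^4 · 73, so s = 4 and d = 73.
656^73 mod 1169 = 292.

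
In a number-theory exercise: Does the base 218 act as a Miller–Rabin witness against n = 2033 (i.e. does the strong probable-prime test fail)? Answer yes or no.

yes

n − 1 = 2032 = 2^4 · 127, so s = 4 and d = 127.
x_0 = 218^127 mod 2033 = 1662.
x_0 is neither 1 nor 2032, so continue squaring.
x_1 = 1662^2 mod 2033 = 1430.
x_2 = 1430^2 mod 2033 = 1735.
x_3 = 1735^2 mod 2033 = 1385.
Reached i = s−1 = 3 without hitting −1: 218 is a Miller–Rabin witness and 2033 is composite.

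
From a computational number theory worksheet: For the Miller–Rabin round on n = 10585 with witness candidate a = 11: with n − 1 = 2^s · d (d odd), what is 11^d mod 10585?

n − 1 = 10584 = 2^3 · 1323, so s = 3 and d = 1323.
Repeated squaring mod 10585: 11^1 ≡ 11, 11^2 ≡ 121, 11^4 ≡ 4056, 11^8 ≡ 2046, 11^16 ≡ 5041, 11^32 ≡ 7681, 11^64 ≡ 7556, 11^128 ≡ 8231, 11^256 ≡ 5361, 11^512 ≡ 2046, 11^1024 ≡ 5041.
1323 = 1024 + 256 + 32 + 8 + 2 + 1, so 11^1323 ≡ 5041·5361·7681·2046·121·11 ≡ 7436 (mod 10585).

7436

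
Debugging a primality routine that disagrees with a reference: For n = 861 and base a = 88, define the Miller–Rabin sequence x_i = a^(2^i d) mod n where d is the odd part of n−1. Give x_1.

214

n − 1 = 860 = 2^2 · 215, so s = 2 and d = 215.
Repeated squaring mod 861: 88^1 ≡ 88, 88^2 ≡ 856, 88^4 ≡ 25, 88^8 ≡ 625, 88^16 ≡ 592, 88^32 ≡ 37, 88^64 ≡ 508, 88^128 ≡ 625.
215 = 128 + 64 + 16 + 4 + 2 + 1, so 88^215 ≡ 625·508·592·25·856·88 ≡ 331 (mod 861).
x_0 = 331.
x_1 = 331^2 mod 861 = 214.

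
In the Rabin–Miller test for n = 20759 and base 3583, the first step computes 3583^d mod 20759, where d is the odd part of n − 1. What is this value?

20758

n − 1 = 20758 = 2^1 · 10379, so s = 1 and d = 10379.
3583^10379 mod 20759 = 20758.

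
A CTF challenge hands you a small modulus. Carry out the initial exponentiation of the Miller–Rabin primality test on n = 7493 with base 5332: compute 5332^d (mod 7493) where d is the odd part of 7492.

5064

n − 1 = 7492 = 2^2 · 1873, so s = 2 and d = 1873.
Repeated squaring mod 7493: 5332^1 ≡ 5332, 5332^2 ≡ 1782, 5332^4 ≡ 5985, 5332^8 ≡ 3685, 5332^16 ≡ 1909, 5332^32 ≡ 2683, 5332^64 ≡ 5209, 5332^128 ≡ 1528, 5332^256 ≡ 4461, 5332^512 ≡ 6606, 5332^1024 ≡ 4.
1873 = 1024 + 512 + 256 + 64 + 16 + 1, so 5332^1873 ≡ 4·6606·4461·5209·1909·5332 ≡ 5064 (mod 7493).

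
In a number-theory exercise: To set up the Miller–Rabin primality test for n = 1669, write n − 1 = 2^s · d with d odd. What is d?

Halving: 1668 → 834 → 417; 417 is odd.
So 1668 = 2^2 · 417.

417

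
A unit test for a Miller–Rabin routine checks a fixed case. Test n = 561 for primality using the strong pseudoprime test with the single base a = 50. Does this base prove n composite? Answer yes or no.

no

n − 1 = 560 = 2^4 · 35, so s = 4 and d = 35.
x_0 = 50^35 mod 561 = 560.
x_0 = 560 ≡ −1, so 50 is not a witness.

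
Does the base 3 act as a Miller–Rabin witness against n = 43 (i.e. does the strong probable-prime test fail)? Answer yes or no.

n − 1 = 42 = 2^1 · 21, so s = 1 and d = 21.
x_0 = 3^21 mod 43 = 42.
x_0 = 42 ≡ −1, so 3 is not a witness.

no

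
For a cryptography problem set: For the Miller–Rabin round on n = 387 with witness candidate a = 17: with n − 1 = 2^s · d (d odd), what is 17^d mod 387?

359

n − 1 = 386 = 2^1 · 193, so s = 1 and d = 193.
17^193 mod 387 = 359.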